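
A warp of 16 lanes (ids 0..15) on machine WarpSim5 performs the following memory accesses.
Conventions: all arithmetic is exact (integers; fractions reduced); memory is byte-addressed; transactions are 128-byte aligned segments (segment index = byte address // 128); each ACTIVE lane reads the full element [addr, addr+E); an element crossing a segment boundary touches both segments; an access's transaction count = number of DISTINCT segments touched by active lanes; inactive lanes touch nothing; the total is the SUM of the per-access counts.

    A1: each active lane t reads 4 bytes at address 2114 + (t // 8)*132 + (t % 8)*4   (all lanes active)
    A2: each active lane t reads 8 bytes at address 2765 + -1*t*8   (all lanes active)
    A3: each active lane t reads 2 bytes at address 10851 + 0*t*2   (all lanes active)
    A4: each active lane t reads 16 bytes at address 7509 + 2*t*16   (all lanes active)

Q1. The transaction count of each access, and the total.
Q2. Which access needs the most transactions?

A1: 2 transactions
A2: 2 transactions
A3: 1 transaction
A4: 5 transactions

Answer: 2,2,1,5; total 10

Answer: A4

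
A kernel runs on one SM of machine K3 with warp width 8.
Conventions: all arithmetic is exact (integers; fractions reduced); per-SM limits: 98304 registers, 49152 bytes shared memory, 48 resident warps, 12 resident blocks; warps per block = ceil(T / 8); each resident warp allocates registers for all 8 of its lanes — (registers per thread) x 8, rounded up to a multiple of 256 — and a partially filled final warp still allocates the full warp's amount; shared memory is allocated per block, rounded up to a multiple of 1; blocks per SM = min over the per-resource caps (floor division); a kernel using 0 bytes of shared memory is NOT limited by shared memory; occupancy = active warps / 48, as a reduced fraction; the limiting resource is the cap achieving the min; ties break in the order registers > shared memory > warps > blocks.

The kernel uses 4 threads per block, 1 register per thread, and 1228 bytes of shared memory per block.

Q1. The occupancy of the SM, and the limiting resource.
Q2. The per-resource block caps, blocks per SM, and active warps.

Answer: occupancy 1/4, limited by blocks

registers: 384 blocks
shared memory: 40 blocks
warps: 48 blocks
blocks: 12 blocks

Answer: 12 blocks, 12 active warps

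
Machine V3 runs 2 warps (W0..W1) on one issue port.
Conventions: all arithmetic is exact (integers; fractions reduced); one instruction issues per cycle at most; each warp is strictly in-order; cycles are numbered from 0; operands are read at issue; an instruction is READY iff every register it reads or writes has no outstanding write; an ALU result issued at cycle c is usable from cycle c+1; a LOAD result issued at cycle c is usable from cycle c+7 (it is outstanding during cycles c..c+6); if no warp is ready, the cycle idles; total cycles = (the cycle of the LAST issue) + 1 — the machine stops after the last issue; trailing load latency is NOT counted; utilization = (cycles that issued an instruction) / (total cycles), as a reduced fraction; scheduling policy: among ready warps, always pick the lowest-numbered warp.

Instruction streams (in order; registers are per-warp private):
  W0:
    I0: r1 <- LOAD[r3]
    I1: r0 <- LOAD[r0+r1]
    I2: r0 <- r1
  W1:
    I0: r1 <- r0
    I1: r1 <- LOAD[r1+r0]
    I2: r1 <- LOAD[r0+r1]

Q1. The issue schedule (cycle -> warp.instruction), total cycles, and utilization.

cycle 0: W0.I0
cycle 1: W1.I0
cycle 2: W1.I1
cycle 3: idle
cycle 4: idle
cycle 5: idle
cycle 6: idle
cycle 7: W0.I1
cycle 8: idle
cycle 9: W1.I2
cycle 10: idle
cycle 11: idle
cycle 12: idle
cycle 13: idle
cycle 14: W0.I2

Answer: 15 cycles, utilization 2/5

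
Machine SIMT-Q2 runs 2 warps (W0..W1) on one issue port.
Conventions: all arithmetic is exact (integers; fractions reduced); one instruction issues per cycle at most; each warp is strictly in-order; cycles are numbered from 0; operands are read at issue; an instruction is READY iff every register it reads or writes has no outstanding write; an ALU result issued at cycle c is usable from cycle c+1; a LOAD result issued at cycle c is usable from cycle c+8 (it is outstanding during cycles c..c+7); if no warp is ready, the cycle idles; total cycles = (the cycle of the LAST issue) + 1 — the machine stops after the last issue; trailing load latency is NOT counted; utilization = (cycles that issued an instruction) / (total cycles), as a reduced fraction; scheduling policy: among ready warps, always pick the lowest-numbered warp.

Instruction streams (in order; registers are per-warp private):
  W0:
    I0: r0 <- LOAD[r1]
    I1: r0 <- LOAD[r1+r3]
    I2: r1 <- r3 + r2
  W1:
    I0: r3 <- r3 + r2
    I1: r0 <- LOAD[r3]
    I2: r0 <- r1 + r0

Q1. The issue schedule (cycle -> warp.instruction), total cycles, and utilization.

cycle 0: W0.I0
cycle 1: W1.I0
cycle 2: W1.I1
cycle 3: idle
cycle 4: idle
cycle 5: idle
cycle 6: idle
cycle 7: idle
cycle 8: W0.I1
cycle 9: W0.I2
cycle 10: W1.I2

Answer: 11 cycles, utilization 6/11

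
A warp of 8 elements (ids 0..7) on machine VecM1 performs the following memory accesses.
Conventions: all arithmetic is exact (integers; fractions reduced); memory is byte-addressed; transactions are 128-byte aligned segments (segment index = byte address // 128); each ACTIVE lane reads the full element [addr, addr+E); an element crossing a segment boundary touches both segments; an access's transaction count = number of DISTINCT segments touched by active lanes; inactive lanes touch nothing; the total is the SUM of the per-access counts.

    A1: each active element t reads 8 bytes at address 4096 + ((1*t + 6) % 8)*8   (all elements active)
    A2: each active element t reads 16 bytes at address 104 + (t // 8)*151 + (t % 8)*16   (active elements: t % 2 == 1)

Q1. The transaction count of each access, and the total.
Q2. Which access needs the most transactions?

A1: 1 transaction
A2: 2 transactions

Answer: 1,2; total 3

Answer: A2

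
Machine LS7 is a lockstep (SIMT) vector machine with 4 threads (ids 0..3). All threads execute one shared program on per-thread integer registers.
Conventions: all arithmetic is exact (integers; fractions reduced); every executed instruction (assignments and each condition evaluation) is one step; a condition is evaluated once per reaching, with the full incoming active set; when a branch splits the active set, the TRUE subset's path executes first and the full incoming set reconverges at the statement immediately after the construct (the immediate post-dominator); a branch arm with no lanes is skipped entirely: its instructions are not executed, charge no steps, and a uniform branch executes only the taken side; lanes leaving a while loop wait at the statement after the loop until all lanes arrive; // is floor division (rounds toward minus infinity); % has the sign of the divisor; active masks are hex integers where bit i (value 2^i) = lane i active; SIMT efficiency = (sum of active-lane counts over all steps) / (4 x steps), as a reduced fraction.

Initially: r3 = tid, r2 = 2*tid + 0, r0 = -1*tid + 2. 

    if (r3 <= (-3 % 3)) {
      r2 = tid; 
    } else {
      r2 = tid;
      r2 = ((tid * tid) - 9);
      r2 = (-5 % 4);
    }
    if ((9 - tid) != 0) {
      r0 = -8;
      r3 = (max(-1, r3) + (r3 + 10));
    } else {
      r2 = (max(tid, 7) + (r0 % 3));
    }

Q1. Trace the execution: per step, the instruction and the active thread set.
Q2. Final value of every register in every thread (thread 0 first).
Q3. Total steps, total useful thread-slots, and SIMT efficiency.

step 0: eval (r3 <= (-3 % 3))        0xf
step 1: r2 <- tid                    0x1
step 2: r2 <- tid                    0xe
step 3: r2 <- ((tid * tid) - 9)      0xe
step 4: r2 <- (-5 % 4)               0xe
step 5: eval ((9 - tid) != 0)        0xf
step 6: r0 <- -8                     0xf
step 7: r3 <- (max(-1, r3) + (r3 + 10)) 0xf

Answer: 8 steps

r3: 10,12,14,16
r2: 0,3,3,3
r0: -8,-8,-8,-8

steps = 8; useful = 26; efficiency = 26/32 = 13/16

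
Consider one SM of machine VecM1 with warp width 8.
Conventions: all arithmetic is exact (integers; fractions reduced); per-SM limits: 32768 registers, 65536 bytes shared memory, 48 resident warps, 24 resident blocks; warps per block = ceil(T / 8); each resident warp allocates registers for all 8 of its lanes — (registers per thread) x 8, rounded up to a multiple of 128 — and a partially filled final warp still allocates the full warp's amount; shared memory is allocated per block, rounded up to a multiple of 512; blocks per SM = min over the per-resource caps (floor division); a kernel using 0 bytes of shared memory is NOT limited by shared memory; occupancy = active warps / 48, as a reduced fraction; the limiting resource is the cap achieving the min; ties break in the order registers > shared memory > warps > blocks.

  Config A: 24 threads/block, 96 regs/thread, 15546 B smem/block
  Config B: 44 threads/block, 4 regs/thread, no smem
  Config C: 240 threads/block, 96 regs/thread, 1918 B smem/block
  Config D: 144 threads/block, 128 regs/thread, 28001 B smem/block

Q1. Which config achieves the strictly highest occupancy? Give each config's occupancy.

occupancies: A 1/4, B 1, C 5/8, D 3/8

Answer: B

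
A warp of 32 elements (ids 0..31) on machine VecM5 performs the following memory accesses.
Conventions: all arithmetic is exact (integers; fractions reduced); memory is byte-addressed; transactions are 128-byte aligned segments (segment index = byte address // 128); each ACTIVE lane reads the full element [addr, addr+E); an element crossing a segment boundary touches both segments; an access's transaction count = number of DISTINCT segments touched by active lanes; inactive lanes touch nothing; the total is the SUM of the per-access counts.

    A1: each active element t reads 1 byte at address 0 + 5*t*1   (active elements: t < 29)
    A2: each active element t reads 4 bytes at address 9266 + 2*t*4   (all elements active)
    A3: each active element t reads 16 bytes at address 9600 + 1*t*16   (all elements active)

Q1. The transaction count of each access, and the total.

A1: 2 transactions
A2: 3 transactions
A3: 4 transactions

Answer: 2,3,4; total 9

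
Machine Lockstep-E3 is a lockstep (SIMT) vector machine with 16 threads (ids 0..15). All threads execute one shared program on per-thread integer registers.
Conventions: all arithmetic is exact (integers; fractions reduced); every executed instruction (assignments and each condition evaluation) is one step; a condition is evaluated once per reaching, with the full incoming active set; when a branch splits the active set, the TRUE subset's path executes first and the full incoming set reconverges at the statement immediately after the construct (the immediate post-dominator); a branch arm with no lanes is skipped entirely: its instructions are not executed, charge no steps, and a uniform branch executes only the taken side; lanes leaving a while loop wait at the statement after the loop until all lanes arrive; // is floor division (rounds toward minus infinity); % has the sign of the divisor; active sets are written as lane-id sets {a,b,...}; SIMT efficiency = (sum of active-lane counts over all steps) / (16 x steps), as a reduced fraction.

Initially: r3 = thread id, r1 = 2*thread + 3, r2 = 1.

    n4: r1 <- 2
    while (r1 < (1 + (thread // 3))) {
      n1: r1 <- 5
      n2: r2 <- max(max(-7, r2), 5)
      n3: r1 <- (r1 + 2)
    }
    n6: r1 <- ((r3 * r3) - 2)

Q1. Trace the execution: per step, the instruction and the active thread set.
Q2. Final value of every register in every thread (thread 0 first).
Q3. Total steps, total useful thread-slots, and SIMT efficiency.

step 0: r1 <- 2                      {0,1,2,3,4,5,6,7,8,9,10,11,12,13,14,15}
step 1: eval (r1 < (1 + (thread // 3))) {0,1,2,3,4,5,6,7,8,9,10,11,12,13,14,15}
step 2: r1 <- 5                      {6,7,8,9,10,11,12,13,14,15}
step 3: r2 <- max(max(-7, r2), 5)    {6,7,8,9,10,11,12,13,14,15}
step 4: r1 <- (r1 + 2)               {6,7,8,9,10,11,12,13,14,15}
step 5: eval (r1 < (1 + (thread // 3))) {6,7,8,9,10,11,12,13,14,15}
step 6: r1 <- ((r3 * r3) - 2)        {0,1,2,3,4,5,6,7,8,9,10,11,12,13,14,15}

Answer: 7 steps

r3: 0,1,2,3,4,5,6,7,8,9,10,11,12,13,14,15
r1: -2,-1,2,7,14,23,34,47,62,79,98,119,142,167,194,223
r2: 1,1,1,1,1,1,5,5,5,5,5,5,5,5,5,5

steps = 7; useful = 88; efficiency = 88/112 = 11/14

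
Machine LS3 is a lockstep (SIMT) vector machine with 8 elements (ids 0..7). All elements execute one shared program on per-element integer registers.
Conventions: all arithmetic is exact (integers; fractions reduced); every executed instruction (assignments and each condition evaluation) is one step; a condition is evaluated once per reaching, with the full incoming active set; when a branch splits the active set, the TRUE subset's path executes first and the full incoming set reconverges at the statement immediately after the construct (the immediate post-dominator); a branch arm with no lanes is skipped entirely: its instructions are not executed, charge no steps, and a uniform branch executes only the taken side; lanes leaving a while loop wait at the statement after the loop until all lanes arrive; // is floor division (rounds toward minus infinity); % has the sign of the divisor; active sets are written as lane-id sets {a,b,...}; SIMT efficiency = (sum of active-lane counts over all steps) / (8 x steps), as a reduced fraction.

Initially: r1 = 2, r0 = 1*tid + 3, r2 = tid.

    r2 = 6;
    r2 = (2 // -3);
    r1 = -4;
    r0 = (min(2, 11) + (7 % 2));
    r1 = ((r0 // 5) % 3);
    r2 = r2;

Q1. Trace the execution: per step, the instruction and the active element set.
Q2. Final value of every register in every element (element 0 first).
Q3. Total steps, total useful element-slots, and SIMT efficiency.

step 0: r2 <- 6                      {0,1,2,3,4,5,6,7}
step 1: r2 <- (2 // -3)              {0,1,2,3,4,5,6,7}
step 2: r1 <- -4                     {0,1,2,3,4,5,6,7}
step 3: r0 <- (min(2, 11) + (7 % 2)) {0,1,2,3,4,5,6,7}
step 4: r1 <- ((r0 // 5) % 3)        {0,1,2,3,4,5,6,7}
step 5: r2 <- r2                     {0,1,2,3,4,5,6,7}

Answer: 6 steps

r1: 0,0,0,0,0,0,0,0
r0: 3,3,3,3,3,3,3,3
r2: -1,-1,-1,-1,-1,-1,-1,-1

steps = 6; useful = 48; efficiency = 48/48 = 1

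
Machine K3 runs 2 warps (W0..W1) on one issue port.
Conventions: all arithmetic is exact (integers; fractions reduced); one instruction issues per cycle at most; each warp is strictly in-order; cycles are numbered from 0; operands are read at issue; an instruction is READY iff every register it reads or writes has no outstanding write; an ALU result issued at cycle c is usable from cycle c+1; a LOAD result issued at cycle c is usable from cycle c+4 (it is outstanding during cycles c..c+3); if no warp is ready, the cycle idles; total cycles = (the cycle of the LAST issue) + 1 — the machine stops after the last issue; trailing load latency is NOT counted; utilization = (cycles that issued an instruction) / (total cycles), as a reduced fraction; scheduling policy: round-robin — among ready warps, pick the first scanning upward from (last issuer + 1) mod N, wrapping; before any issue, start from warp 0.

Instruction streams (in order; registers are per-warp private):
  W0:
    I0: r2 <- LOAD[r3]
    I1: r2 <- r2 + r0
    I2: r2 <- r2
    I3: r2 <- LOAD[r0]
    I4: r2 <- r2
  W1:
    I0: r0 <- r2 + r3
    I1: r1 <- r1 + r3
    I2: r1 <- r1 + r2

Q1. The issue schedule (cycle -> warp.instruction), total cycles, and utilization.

cycle 0: W0.I0
cycle 1: W1.I0
cycle 2: W1.I1
cycle 3: W1.I2
cycle 4: W0.I1
cycle 5: W0.I2
cycle 6: W0.I3
cycle 7: idle
cycle 8: idle
cycle 9: idle
cycle 10: W0.I4

Answer: 11 cycles, utilization 8/11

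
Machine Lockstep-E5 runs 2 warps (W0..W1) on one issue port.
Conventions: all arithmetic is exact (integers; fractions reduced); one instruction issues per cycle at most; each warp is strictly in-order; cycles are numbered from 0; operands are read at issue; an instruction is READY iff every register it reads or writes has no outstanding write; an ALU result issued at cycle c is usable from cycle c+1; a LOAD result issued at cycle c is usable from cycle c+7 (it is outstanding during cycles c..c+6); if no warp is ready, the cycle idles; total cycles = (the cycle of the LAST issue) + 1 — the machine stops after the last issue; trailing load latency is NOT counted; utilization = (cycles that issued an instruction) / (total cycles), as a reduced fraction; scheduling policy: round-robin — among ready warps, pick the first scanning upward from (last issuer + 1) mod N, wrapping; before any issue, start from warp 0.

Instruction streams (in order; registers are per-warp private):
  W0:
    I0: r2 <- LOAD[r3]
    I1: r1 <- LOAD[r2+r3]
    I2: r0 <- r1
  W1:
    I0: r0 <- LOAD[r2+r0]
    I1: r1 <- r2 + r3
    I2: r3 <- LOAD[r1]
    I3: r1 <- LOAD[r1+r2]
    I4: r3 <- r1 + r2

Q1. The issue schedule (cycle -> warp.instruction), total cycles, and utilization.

cycle 0: W0.I0
cycle 1: W1.I0
cycle 2: W1.I1
cycle 3: W1.I2
cycle 4: W1.I3
cycle 5: idle
cycle 6: idle
cycle 7: W0.I1
cycle 8: idle
cycle 9: idle
cycle 10: idle
cycle 11: W1.I4
cycle 12: idle
cycle 13: idle
cycle 14: W0.I2

Answer: 15 cycles, utilization 8/15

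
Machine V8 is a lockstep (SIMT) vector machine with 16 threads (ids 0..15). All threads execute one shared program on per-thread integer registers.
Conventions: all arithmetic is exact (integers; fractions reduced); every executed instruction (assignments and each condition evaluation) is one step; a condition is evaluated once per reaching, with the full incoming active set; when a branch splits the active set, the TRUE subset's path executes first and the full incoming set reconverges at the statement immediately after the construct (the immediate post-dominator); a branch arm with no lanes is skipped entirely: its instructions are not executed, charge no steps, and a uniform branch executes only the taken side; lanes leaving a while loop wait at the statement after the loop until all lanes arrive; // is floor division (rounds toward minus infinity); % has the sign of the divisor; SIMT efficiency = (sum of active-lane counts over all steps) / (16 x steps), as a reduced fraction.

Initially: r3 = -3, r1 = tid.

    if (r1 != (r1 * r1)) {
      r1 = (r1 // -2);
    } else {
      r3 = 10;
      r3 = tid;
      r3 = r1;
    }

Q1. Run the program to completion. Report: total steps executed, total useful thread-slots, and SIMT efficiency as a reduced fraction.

Answer: 5 steps, 36 useful, 9/20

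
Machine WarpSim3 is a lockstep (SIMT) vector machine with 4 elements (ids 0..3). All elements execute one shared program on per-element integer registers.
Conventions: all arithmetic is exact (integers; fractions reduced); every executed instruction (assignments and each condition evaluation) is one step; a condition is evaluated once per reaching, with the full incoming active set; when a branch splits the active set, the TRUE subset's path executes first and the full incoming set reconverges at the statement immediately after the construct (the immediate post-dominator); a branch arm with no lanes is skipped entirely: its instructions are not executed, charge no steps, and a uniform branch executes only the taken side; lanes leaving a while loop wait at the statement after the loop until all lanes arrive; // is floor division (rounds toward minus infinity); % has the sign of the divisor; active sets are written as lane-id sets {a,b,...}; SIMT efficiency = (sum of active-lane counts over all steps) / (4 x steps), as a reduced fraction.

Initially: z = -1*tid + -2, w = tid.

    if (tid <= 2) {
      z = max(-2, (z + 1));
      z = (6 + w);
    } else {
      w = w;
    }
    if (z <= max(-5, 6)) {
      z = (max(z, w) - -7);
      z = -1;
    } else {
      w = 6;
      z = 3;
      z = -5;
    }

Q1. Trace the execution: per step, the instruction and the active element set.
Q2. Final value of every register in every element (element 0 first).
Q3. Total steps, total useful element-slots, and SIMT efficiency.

step 0: eval (tid <= 2)              {0,1,2,3}
step 1: z <- max(-2, (z + 1))        {0,1,2}
step 2: z <- (6 + w)                 {0,1,2}
step 3: w <- w                       {3}
step 4: eval (z <= max(-5, 6))       {0,1,2,3}
step 5: z <- (max(z, w) - -7)        {0,3}
step 6: z <- -1                      {0,3}
step 7: w <- 6                       {1,2}
step 8: z <- 3                       {1,2}
step 9: z <- -5                      {1,2}

Answer: 10 steps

z: -1,-5,-5,-1
w: 0,6,6,3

steps = 10; useful = 25; efficiency = 25/40 = 5/8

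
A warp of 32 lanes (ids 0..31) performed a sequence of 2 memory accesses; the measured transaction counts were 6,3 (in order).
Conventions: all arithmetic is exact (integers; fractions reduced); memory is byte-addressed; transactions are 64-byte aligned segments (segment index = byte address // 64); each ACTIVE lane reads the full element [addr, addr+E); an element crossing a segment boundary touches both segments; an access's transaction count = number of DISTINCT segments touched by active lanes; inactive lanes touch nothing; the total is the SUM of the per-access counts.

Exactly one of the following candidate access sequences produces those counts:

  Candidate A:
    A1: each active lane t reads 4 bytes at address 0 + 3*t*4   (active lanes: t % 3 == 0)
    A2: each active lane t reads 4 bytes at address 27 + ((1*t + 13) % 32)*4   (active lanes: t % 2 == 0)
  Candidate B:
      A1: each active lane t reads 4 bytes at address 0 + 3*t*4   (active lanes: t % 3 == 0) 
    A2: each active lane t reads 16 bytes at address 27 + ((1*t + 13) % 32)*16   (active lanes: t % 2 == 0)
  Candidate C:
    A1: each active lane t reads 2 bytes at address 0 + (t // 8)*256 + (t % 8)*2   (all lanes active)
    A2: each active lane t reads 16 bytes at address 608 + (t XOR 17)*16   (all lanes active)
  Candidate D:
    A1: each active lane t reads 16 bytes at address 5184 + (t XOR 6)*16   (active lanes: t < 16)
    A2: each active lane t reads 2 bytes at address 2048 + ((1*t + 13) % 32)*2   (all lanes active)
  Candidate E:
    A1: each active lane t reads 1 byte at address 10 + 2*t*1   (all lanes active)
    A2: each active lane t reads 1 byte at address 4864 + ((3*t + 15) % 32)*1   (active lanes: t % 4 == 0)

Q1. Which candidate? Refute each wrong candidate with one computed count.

B: A2 gives 9 transactions, not 3
C: A1 gives 4 transactions, not 6
D: A1 gives 4 transactions, not 6
E: A1 gives 2 transactions, not 6
A: all counts match (6,3)

Answer: A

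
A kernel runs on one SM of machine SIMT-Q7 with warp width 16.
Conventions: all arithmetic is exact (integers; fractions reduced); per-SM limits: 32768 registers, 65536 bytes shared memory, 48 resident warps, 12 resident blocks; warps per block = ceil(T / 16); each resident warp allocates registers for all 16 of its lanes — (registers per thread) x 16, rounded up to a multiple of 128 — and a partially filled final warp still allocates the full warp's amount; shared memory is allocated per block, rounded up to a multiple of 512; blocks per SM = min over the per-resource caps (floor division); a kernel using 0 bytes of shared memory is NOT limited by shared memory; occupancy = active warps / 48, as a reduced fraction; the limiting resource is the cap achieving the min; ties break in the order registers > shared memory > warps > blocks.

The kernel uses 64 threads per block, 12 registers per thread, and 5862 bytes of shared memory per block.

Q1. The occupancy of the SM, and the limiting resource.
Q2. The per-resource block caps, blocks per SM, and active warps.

Answer: occupancy 5/6, limited by shared memory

registers: 32 blocks
shared memory: 10 blocks
warps: 12 blocks
blocks: 12 blocks

Answer: 10 blocks, 40 active warps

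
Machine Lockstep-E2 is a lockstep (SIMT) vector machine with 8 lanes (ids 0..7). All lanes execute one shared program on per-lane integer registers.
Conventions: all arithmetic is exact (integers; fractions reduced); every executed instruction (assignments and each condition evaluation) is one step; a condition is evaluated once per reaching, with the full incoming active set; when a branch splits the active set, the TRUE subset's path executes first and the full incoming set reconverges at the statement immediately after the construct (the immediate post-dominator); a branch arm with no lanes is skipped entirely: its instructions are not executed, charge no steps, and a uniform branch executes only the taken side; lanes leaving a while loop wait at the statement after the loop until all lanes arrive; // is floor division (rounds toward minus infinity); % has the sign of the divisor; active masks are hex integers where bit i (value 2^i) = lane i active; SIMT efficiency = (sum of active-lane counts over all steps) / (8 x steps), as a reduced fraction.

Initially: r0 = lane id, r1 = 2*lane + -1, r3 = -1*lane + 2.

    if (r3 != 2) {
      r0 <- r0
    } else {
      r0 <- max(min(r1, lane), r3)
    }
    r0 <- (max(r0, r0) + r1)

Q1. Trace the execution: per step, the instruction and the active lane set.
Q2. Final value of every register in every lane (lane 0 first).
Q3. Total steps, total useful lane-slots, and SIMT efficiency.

step 0: eval (r3 != 2)               0xff
step 1: r0 <- r0                     0xfe
step 2: r0 <- max(min(r1, lane), r3) 0x01
step 3: r0 <- (max(r0, r0) + r1)     0xff

Answer: 4 steps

r0: 1,2,5,8,11,14,17,20
r1: -1,1,3,5,7,9,11,13
r3: 2,1,0,-1,-2,-3,-4,-5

steps = 4; useful = 24; efficiency = 24/32 = 3/4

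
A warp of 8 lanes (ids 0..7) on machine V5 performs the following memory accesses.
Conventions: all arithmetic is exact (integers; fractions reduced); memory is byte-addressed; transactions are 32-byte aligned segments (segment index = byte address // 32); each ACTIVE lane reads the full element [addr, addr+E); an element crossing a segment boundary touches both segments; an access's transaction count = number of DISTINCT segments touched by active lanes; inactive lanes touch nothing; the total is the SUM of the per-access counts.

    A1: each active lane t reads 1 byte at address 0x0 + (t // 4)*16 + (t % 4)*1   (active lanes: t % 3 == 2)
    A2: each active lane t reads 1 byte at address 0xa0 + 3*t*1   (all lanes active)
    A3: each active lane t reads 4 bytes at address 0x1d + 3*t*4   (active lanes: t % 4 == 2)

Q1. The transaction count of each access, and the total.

A1: 1 transaction
A2: 1 transaction
A3: 2 transactions

Answer: 1,1,2; total 4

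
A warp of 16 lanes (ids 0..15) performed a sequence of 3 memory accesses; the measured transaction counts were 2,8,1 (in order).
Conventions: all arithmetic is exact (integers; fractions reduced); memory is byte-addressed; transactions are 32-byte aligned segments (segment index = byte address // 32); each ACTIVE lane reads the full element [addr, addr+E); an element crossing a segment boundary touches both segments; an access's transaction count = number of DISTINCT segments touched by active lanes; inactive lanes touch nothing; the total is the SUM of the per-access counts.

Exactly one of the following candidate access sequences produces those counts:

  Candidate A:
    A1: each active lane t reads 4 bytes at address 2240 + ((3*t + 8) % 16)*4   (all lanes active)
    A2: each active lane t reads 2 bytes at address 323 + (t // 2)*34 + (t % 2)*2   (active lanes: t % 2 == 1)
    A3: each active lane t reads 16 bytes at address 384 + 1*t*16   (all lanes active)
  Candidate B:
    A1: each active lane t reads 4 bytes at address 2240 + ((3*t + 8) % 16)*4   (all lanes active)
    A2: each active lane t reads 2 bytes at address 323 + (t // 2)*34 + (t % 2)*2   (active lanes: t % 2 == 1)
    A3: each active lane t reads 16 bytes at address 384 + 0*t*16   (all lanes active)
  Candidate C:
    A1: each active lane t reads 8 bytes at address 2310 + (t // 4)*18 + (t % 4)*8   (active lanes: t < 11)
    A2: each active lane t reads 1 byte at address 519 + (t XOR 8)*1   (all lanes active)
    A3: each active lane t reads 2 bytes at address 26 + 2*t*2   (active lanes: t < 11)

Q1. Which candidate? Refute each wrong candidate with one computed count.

A: A3 gives 8 transactions, not 1
C: A1 gives 3 transactions, not 2
B: all counts match (2,8,1)

Answer: B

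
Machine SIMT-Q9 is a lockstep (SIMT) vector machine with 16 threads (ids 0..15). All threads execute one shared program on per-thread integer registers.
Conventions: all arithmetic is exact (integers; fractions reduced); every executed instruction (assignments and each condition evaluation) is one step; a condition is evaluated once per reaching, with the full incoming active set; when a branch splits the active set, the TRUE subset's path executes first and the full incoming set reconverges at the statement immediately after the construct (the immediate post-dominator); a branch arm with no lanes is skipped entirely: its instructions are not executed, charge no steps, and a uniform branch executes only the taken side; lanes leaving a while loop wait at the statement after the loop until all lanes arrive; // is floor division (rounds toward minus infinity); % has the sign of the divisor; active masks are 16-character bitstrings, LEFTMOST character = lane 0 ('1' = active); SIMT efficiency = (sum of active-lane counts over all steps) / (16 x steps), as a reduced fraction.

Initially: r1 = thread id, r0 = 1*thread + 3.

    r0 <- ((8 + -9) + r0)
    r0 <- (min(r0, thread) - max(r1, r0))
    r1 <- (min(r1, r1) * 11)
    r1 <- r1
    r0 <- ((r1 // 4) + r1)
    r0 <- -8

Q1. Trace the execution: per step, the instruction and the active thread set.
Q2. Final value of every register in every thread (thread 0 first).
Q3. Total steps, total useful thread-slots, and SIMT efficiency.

step 0: r0 <- ((8 + -9) + r0)        1111111111111111
step 1: r0 <- (min(r0, thread) - max(r1, r0)) 1111111111111111
step 2: r1 <- (min(r1, r1) * 11)     1111111111111111
step 3: r1 <- r1                     1111111111111111
step 4: r0 <- ((r1 // 4) + r1)       1111111111111111
step 5: r0 <- -8                     1111111111111111

Answer: 6 steps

r1: 0,11,22,33,44,55,66,77,88,99,110,121,132,143,154,165
r0: -8,-8,-8,-8,-8,-8,-8,-8,-8,-8,-8,-8,-8,-8,-8,-8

steps = 6; useful = 96; efficiency = 96/96 = 1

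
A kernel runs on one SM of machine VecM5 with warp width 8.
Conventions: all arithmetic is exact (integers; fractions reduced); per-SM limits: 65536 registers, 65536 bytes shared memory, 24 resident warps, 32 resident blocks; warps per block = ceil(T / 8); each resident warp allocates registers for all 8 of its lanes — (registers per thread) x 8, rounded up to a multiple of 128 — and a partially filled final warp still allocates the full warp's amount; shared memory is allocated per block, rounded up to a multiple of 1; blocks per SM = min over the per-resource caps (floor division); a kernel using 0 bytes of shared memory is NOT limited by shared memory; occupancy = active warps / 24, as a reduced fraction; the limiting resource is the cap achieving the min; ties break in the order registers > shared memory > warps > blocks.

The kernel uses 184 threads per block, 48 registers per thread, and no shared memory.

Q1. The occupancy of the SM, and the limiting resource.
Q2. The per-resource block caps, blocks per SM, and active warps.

Answer: occupancy 23/24, limited by warps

registers: 7 blocks
shared memory: no limit (kernel uses none)
warps: 1 block
blocks: 32 blocks

Answer: 1 block, 23 active warps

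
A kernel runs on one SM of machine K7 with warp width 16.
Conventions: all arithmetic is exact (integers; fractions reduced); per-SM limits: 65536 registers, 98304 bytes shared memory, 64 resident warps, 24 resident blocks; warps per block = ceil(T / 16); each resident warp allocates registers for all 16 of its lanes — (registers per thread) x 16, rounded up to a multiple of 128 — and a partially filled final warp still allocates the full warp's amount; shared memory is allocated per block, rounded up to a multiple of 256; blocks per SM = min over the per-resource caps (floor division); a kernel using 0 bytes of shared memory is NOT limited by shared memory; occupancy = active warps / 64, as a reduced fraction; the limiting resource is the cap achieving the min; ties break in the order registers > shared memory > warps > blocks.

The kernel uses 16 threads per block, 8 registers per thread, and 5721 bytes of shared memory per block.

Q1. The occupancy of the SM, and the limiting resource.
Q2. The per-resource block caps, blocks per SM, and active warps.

Answer: occupancy 1/4, limited by shared memory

registers: 512 blocks
shared memory: 16 blocks
warps: 64 blocks
blocks: 24 blocks

Answer: 16 blocks, 16 active warps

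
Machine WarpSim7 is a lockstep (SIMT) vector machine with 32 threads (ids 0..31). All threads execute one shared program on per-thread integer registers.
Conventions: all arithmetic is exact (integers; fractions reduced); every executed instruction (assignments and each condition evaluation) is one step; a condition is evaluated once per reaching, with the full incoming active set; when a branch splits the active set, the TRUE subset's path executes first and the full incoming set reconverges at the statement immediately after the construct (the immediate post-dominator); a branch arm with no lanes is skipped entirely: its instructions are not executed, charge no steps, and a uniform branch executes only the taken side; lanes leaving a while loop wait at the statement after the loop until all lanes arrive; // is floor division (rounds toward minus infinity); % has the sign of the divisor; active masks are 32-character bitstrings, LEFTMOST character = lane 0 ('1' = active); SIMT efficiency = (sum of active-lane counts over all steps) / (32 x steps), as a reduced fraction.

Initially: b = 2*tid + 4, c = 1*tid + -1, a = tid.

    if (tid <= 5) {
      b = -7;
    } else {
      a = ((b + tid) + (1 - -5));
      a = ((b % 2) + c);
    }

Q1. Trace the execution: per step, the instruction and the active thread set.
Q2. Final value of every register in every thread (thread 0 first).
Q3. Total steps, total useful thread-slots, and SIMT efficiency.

step 0: eval (tid <= 5)              11111111111111111111111111111111
step 1: b <- -7                      11111100000000000000000000000000
step 2: a <- ((b + tid) + (1 - -5))  00000011111111111111111111111111
step 3: a <- ((b % 2) + c)           00000011111111111111111111111111

Answer: 4 steps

b: -7,-7,-7,-7,-7,-7,16,18,20,22,24,26,28,30,32,34,36,38,40,42,44,46,48,50,52,54,56,58,60,62,64,66
c: -1,0,1,2,3,4,5,6,7,8,9,10,11,12,13,14,15,16,17,18,19,20,21,22,23,24,25,26,27,28,29,30
a: 0,1,2,3,4,5,5,6,7,8,9,10,11,12,13,14,15,16,17,18,19,20,21,22,23,24,25,26,27,28,29,30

steps = 4; useful = 90; efficiency = 90/128 = 45/64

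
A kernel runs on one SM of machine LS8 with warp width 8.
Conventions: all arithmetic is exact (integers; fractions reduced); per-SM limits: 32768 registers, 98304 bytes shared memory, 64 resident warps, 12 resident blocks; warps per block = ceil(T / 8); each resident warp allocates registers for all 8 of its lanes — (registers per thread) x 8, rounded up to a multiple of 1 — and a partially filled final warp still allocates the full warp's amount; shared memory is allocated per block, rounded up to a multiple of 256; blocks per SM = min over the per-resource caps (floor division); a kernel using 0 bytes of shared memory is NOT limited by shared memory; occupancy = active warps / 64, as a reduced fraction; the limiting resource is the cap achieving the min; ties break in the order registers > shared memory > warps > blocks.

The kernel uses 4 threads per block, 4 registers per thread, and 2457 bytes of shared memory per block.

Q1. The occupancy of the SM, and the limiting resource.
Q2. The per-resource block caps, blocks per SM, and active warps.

Answer: occupancy 3/16, limited by blocks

registers: 1024 blocks
shared memory: 38 blocks
warps: 64 blocks
blocks: 12 blocks

Answer: 12 blocks, 12 active warps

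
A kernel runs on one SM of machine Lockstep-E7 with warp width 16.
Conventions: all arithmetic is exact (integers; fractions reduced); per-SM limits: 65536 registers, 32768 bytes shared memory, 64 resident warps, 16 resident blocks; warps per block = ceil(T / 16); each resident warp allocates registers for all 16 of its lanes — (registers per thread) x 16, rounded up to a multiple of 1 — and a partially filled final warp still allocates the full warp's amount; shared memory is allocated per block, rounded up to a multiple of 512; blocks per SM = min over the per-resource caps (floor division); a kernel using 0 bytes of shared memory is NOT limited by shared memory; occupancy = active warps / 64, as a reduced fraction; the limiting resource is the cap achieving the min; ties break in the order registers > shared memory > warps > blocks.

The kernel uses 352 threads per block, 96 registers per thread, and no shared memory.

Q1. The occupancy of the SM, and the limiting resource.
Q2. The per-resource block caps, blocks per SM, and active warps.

Answer: occupancy 11/32, limited by registers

registers: 1 block
shared memory: no limit (kernel uses none)
warps: 2 blocks
blocks: 16 blocks

Answer: 1 block, 22 active warps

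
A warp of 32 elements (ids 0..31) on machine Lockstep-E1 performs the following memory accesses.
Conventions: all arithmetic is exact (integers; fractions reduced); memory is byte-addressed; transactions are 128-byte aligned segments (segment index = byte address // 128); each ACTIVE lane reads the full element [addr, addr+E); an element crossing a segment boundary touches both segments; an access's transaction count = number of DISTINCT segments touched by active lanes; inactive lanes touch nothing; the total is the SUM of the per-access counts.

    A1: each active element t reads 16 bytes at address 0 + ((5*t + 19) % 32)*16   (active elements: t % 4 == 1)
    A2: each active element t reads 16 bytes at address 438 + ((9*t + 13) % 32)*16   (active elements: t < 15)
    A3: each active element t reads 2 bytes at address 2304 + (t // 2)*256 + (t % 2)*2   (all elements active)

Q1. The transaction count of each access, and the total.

A1: 4 transactions
A2: 5 transactions
A3: 16 transactions

Answer: 4,5,16; total 25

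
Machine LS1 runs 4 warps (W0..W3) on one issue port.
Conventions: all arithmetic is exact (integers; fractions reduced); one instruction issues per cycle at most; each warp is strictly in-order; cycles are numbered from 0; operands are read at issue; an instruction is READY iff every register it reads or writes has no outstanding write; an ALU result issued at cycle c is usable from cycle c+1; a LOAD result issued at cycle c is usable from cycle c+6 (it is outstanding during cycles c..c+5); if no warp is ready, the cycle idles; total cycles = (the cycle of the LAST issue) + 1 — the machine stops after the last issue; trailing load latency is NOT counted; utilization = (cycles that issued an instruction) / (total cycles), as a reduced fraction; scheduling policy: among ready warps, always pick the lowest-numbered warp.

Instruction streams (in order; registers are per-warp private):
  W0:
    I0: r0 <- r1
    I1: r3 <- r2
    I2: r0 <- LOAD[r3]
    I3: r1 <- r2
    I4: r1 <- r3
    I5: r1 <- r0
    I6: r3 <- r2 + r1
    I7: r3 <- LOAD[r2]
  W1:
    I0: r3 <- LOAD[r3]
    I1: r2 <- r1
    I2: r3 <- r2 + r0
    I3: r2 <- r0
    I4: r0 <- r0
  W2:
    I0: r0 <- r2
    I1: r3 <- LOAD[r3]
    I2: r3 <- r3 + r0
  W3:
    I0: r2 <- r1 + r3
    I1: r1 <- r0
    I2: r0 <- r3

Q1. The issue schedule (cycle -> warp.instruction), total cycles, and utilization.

cycle 0: W0.I0
cycle 1: W0.I1
cycle 2: W0.I2
cycle 3: W0.I3
cycle 4: W0.I4
cycle 5: W1.I0
cycle 6: W1.I1
cycle 7: W2.I0
cycle 8: W0.I5
cycle 9: W0.I6
cycle 10: W0.I7
cycle 11: W1.I2
cycle 12: W1.I3
cycle 13: W1.I4
cycle 14: W2.I1
cycle 15: W3.I0
cycle 16: W3.I1
cycle 17: W3.I2
cycle 18: idle
cycle 19: idle
cycle 20: W2.I2

Answer: 21 cycles, utilization 19/21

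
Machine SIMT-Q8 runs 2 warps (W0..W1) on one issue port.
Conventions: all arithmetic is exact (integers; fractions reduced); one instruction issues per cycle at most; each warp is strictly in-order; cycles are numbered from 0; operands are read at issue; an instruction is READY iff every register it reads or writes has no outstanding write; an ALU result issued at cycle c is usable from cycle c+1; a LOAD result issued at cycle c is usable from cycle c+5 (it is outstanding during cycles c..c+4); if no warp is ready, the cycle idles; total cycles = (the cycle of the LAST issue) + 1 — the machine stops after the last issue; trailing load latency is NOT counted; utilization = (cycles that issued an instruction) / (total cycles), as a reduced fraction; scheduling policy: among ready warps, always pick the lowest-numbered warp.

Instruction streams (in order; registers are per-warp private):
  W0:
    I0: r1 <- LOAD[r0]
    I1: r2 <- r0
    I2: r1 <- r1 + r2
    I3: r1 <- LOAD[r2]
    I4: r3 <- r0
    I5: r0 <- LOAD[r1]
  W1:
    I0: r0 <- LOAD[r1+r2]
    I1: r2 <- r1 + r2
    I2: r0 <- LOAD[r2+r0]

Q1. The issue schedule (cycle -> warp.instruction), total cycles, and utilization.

cycle 0: W0.I0
cycle 1: W0.I1
cycle 2: W1.I0
cycle 3: W1.I1
cycle 4: idle
cycle 5: W0.I2
cycle 6: W0.I3
cycle 7: W0.I4
cycle 8: W1.I2
cycle 9: idle
cycle 10: idle
cycle 11: W0.I5

Answer: 12 cycles, utilization 3/4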